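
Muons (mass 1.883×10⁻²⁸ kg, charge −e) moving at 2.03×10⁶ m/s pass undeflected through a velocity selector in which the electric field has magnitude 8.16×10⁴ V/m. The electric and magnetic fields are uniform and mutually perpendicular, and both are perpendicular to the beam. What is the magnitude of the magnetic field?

B = 0.0402 T

Balance of forces in the selector: qE = qvB ⇒ B = E/v.
B = 8.16×10⁴/2.03×10⁶ = 0.0402 T.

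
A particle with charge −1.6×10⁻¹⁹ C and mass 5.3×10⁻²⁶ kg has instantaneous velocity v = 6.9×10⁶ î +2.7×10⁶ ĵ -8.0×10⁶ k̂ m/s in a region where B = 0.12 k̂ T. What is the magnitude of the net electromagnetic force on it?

v×B = (3.24×10⁵, -8.28×10⁵, 0) N/C.
F = q v×B = (−1.6×10⁻¹⁹ C)·(3.24×10⁵, -8.28×10⁵, 0) = (-5.18×10⁻¹⁴, 1.32×10⁻¹³, 0) N.
|F| = 1.42×10⁻¹³ N.

|F| ≈ 1.42×10⁻¹³ N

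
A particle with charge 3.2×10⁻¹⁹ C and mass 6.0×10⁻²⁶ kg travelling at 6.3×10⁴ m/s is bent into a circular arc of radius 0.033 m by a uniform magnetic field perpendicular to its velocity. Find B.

B ≈ 0.36 T

From |q|vB = mv²/r, B = mv/(|q|r).
B = (6.0×10⁻²⁶)(6.3×10⁴)/((3.2×10⁻¹⁹)(0.033)) ≈ 0.36 T.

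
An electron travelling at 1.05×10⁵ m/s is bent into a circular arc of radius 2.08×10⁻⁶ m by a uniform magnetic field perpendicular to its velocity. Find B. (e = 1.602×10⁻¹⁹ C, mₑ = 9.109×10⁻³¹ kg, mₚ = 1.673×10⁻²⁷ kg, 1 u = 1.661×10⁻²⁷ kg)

B ≈ 0.287 T

From |q|vB = mv²/r, B = mv/(|q|r).
B = (9.109×10⁻³¹)(1.05×10⁵)/((1.602×10⁻¹⁹)(2.08×10⁻⁶)) ≈ 0.287 T.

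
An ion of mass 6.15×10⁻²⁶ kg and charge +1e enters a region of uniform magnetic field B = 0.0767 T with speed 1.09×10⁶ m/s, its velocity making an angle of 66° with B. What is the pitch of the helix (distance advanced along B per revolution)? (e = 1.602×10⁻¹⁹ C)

p ≈ 13.9 m

v∥ = v cosθ = 1.09×10⁶·cos66° ≈ 4.433×10⁵ m/s.
T = 2πm/(|q|B) = 2π(6.15×10⁻²⁶)/((1.602×10⁻¹⁹)(0.0767)) ≈ 3.145×10⁻⁵ s.
pitch = v∥ T = (4.433×10⁵)(3.145×10⁻⁵) ≈ 13.9 m.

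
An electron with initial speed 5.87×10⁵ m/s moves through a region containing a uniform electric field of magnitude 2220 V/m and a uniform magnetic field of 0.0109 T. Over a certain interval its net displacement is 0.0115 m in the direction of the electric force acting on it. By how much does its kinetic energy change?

The magnetic force is always ⟂ v and does no work; only the electric force changes KE.
ΔKE = F_E · d = |q|E d = (1.602×10⁻¹⁹)(2220)(0.0115) ≈ 4.09×10⁻¹⁸ J.

ΔKE ≈ 4.09×10⁻¹⁸ J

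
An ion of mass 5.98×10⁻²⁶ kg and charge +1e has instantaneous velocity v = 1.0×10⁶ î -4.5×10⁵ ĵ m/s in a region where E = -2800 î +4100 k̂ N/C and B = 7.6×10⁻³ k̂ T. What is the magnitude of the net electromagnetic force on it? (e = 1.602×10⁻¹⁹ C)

|F| ≈ 1.70×10⁻¹⁵ N

v×B = (-3420, -7600, 0) N/C.
E + v×B = (-6220, -7600, 4100) N/C.
F = q(E + v×B) = (1.602×10⁻¹⁹ C)·(-6220, -7600, 4100) = (-9.96×10⁻¹⁶, -1.22×10⁻¹⁵, 6.57×10⁻¹⁶) N.
|F| = 1.70×10⁻¹⁵ N.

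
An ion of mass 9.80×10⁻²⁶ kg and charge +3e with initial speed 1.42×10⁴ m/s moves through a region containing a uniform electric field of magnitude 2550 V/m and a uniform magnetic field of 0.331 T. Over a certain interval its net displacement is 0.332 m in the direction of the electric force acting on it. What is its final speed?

v_f ≈ 9.22×10⁴ m/s

B does no work; ΔKE = |q|E d.
½mv_f² = ½mv₀² + |q|Ed = ½(9.80×10⁻²⁶)(1.42×10⁴)² + (4.806×10⁻¹⁹)(2550)(0.332) ≈ 9.880×10⁻¹⁸ J + 4.069×10⁻¹⁶ J ≈ 4.168×10⁻¹⁶ J.
v_f = √(2·4.168×10⁻¹⁶/9.80×10⁻²⁶) ≈ 9.22×10⁴ m/s.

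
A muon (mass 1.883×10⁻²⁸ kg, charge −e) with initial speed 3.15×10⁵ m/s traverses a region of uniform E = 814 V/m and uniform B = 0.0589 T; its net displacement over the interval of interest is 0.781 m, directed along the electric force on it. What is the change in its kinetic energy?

The magnetic force is always ⟂ v and does no work; only the electric force changes KE.
ΔKE = F_E · d = |q|E d = (1.602×10⁻¹⁹)(814)(0.781) ≈ 1.02×10⁻¹⁶ J.

ΔKE ≈ 1.02×10⁻¹⁶ J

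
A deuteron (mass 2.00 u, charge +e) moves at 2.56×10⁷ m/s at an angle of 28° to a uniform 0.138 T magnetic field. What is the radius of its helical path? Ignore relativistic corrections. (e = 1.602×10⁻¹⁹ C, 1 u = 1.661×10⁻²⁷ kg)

r ≈ 1.81 m

v⊥ = v sinθ = 2.56×10⁷·sin28° ≈ 1.202×10⁷ m/s.
r = m v⊥/(|q|B) = (3.322×10⁻²⁷)(1.202×10⁷)/((1.602×10⁻¹⁹)(0.138)) ≈ 1.81 m.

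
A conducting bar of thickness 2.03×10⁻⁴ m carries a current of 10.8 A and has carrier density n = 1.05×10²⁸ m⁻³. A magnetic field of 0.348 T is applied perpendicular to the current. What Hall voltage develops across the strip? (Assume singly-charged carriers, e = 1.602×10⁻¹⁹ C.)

V_H ≈ 1.10×10⁻⁵ V

V_H = IB/(n e t).
V_H = (10.8)(0.348)/((1.05×10²⁸)(1.602×10⁻¹⁹)(2.03×10⁻⁴)) ≈ 1.10×10⁻⁵ V.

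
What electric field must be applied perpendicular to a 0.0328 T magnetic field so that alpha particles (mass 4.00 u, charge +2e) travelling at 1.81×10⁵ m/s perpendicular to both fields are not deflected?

For straight-line motion qE = qvB, so E = vB.
E = 1.81×10⁵ × 0.0328 = 5940 V/m.

E = 5940 V/m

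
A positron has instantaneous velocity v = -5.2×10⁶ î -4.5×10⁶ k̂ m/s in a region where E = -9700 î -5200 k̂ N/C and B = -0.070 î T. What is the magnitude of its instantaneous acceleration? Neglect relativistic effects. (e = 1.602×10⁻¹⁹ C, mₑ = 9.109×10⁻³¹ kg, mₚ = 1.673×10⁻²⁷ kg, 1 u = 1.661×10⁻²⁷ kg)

v×B = (0, 3.15×10⁵, 0) N/C.
E + v×B = (-9700, 3.15×10⁵, -5200) N/C.
F = q(E + v×B) = (1.602×10⁻¹⁹ C)·(-9700, 3.15×10⁵, -5200) = (-1.55×10⁻¹⁵, 5.05×10⁻¹⁴, -8.33×10⁻¹⁶) N.
|a| = |F|/m = 5.049×10⁻¹⁴/9.109×10⁻³¹ ≈ 5.54×10¹⁶ m/s².

|a| ≈ 5.54×10¹⁶ m/s²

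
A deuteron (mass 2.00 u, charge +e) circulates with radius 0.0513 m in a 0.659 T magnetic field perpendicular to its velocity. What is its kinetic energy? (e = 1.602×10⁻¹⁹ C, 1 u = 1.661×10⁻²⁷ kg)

KE ≈ 2.76×10⁴ eV

v = |q|Br/m, then KE = ½mv² = (qBr)²/(2m).
v = (1.602×10⁻¹⁹)(0.659)(0.0513)/3.322×10⁻²⁷ ≈ 1.630×10⁶ m/s.
KE = ½(3.322×10⁻²⁷)(1.630×10⁶)² ≈ 4.41×10⁻¹⁵ J = 2.76×10⁴ eV.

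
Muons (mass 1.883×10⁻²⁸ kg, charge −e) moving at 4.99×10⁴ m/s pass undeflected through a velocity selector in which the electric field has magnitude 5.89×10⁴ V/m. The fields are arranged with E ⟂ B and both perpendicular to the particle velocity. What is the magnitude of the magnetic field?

B = 1.18 T

Balance of forces in the selector: qE = qvB ⇒ B = E/v.
B = 5.89×10⁴/4.99×10⁴ = 1.18 T.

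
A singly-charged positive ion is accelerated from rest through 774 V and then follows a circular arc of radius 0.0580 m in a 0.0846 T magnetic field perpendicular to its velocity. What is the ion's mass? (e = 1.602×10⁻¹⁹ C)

m ≈ 2.49×10⁻²⁷ kg

Combine |q|V = ½mv² and r = mv/(|q|B): eliminate v to get m = qB²r²/(2V).
m = (1.602×10⁻¹⁹)(0.0846)²(0.0580)²/(2·774) ≈ 2.49×10⁻²⁷ kg.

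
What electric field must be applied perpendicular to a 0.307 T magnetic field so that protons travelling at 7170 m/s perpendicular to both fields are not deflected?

E = 2200 V/m

For straight-line motion qE = qvB, so E = vB.
E = 7170 × 0.307 = 2200 V/m.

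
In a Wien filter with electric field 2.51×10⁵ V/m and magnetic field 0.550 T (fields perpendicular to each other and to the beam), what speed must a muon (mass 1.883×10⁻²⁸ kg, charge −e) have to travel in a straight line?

v = 4.56×10⁵ m/s

Straight-line motion ⇒ electric and magnetic forces cancel, so E = vB.
v = E/B = 2.51×10⁵/0.550 = 4.56×10⁵ m/s.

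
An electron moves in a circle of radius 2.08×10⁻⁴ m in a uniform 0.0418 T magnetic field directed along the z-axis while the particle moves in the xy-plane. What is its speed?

From |q|vB = mv²/r, v = |q|Br/m.
v = (1.602×10⁻¹⁹)(0.0418)(2.08×10⁻⁴)/9.109×10⁻³¹ ≈ 1.53×10⁶ m/s.

v ≈ 1.53×10⁶ m/s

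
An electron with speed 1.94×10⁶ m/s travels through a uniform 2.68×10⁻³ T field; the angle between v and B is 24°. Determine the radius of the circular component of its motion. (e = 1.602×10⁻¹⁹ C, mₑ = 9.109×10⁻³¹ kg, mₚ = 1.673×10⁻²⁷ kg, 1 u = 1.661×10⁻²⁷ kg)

v⊥ = v sinθ = 1.94×10⁶·sin24° ≈ 7.891×10⁵ m/s.
r = m v⊥/(|q|B) = (9.109×10⁻³¹)(7.891×10⁵)/((1.602×10⁻¹⁹)(2.68×10⁻³)) ≈ 1.67×10⁻³ m.

r ≈ 1.67×10⁻³ m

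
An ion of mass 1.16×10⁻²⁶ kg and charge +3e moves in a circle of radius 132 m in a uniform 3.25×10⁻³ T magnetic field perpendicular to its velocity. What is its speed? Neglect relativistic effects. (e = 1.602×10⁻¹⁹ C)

From |q|vB = mv²/r, v = |q|Br/m.
v = (4.806×10⁻¹⁹)(3.25×10⁻³)(132)/1.16×10⁻²⁶ ≈ 1.78×10⁷ m/s.

v ≈ 1.78×10⁷ m/s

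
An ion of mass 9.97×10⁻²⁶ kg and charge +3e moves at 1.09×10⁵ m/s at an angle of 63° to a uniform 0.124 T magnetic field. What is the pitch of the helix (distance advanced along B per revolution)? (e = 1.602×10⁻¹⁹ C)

v∥ = v cosθ = 1.09×10⁵·cos63° ≈ 4.948×10⁴ m/s.
T = 2πm/(|q|B) = 2π(9.97×10⁻²⁶)/((4.806×10⁻¹⁹)(0.124)) ≈ 1.051×10⁻⁵ s.
pitch = v∥ T = (4.948×10⁴)(1.051×10⁻⁵) ≈ 0.520 m.

p ≈ 0.520 m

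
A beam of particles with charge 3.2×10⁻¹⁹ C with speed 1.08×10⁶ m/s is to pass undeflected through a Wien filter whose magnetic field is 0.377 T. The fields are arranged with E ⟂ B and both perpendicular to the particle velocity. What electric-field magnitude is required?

For straight-line motion qE = qvB, so E = vB.
E = 1.08×10⁶ × 0.377 = 4.07×10⁵ V/m.

E = 4.07×10⁵ V/m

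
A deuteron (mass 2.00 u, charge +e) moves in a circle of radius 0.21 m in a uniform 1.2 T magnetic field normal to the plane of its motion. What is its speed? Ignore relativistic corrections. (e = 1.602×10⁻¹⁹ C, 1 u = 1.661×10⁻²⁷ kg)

From |q|vB = mv²/r, v = |q|Br/m.
v = (1.602×10⁻¹⁹)(1.2)(0.21)/3.322×10⁻²⁷ ≈ 1.2×10⁷ m/s.

v ≈ 1.2×10⁷ m/s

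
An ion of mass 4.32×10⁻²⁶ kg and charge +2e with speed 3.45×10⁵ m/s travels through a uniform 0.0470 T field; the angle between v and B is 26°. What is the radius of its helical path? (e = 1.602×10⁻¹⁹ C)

v⊥ = v sinθ = 3.45×10⁵·sin26° ≈ 1.512×10⁵ m/s.
r = m v⊥/(|q|B) = (4.32×10⁻²⁶)(1.512×10⁵)/((3.204×10⁻¹⁹)(0.0470)) ≈ 0.434 m.

r ≈ 0.434 m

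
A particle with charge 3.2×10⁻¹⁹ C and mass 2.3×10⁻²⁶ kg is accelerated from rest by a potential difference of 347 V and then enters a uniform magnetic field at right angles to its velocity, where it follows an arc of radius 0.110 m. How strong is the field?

B ≈ 0.0642 T

v = √(2|q|V/m) = √(2·3.2×10⁻¹⁹·347/2.3×10⁻²⁶) ≈ 9.826×10⁴ m/s.
B = mv/(|q|r) = (2.3×10⁻²⁶)(9.826×10⁴)/((3.2×10⁻¹⁹)(0.110)) ≈ 0.0642 T.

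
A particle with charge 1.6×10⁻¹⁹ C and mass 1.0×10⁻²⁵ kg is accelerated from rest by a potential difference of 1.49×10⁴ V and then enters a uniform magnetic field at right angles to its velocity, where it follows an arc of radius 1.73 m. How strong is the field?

B ≈ 0.0789 T

v = √(2|q|V/m) = √(2·1.6×10⁻¹⁹·1.49×10⁴/1.0×10⁻²⁵) ≈ 2.184×10⁵ m/s.
B = mv/(|q|r) = (1.0×10⁻²⁵)(2.184×10⁵)/((1.6×10⁻¹⁹)(1.73)) ≈ 0.0789 T.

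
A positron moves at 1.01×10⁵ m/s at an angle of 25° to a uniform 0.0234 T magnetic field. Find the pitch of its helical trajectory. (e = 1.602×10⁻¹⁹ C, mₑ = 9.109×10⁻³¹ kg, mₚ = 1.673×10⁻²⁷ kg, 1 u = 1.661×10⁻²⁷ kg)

p ≈ 1.40×10⁻⁴ m

v∥ = v cosθ = 1.01×10⁵·cos25° ≈ 9.154×10⁴ m/s.
T = 2πm/(|q|B) = 2π(9.109×10⁻³¹)/((1.602×10⁻¹⁹)(0.0234)) ≈ 1.527×10⁻⁹ s.
pitch = v∥ T = (9.154×10⁴)(1.527×10⁻⁹) ≈ 1.40×10⁻⁴ m.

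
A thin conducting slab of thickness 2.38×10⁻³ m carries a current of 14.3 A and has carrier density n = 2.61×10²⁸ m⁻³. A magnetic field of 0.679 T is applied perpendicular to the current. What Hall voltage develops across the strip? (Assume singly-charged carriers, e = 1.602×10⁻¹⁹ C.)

V_H = IB/(n e t).
V_H = (14.3)(0.679)/((2.61×10²⁸)(1.602×10⁻¹⁹)(2.38×10⁻³)) ≈ 9.76×10⁻⁷ V.

V_H ≈ 9.76×10⁻⁷ V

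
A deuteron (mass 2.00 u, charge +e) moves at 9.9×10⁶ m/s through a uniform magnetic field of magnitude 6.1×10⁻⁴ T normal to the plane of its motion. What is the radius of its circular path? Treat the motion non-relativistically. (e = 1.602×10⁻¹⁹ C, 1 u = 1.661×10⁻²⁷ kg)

r ≈ 340 m

The magnetic force provides the centripetal force: |q|vB = mv²/r.
r = mv/(|q|B) = (3.322×10⁻²⁷)(9.9×10⁶)/((1.602×10⁻¹⁹)(6.1×10⁻⁴)) ≈ 340 m.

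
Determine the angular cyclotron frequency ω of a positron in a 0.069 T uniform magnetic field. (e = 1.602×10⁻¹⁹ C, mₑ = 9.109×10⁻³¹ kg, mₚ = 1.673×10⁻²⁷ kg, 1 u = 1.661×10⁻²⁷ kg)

ω ≈ 1.2×10¹⁰ rad/s

ω = |q|B/m.
ω = (1.602×10⁻¹⁹)(0.069)/9.109×10⁻³¹ ≈ 1.2×10¹⁰ rad/s.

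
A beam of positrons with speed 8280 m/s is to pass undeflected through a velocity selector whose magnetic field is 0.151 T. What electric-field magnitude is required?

For straight-line motion qE = qvB, so E = vB.
E = 8280 × 0.151 = 1250 V/m.

E = 1250 V/m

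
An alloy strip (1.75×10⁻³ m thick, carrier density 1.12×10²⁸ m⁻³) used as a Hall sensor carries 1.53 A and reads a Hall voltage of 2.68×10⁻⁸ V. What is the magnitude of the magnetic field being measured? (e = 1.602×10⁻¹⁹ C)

B ≈ 0.0550 T

From V_H = IB/(n e t), B = V_H n e t / I.
B = (2.68×10⁻⁸)(1.12×10²⁸)(1.602×10⁻¹⁹)(1.75×10⁻³)/1.53 ≈ 0.0550 T.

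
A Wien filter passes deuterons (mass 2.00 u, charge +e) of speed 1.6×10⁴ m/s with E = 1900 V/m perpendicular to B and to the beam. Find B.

Balance of forces in the selector: qE = qvB ⇒ B = E/v.
B = 1900/1.6×10⁴ = 0.12 T.

B = 0.12 T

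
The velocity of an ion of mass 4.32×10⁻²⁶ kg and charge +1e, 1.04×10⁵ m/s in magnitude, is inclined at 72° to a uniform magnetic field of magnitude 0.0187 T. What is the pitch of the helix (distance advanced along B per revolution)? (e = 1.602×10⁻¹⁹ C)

p ≈ 2.91 m

v∥ = v cosθ = 1.04×10⁵·cos72° ≈ 3.214×10⁴ m/s.
T = 2πm/(|q|B) = 2π(4.32×10⁻²⁶)/((1.602×10⁻¹⁹)(0.0187)) ≈ 9.061×10⁻⁵ s.
pitch = v∥ T = (3.214×10⁴)(9.061×10⁻⁵) ≈ 2.91 m.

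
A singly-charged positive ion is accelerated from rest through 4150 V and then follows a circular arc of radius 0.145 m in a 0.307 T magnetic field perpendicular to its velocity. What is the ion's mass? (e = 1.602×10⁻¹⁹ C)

m ≈ 3.82×10⁻²⁶ kg

Combine |q|V = ½mv² and r = mv/(|q|B): eliminate v to get m = qB²r²/(2V).
m = (1.602×10⁻¹⁹)(0.307)²(0.145)²/(2·4150) ≈ 3.82×10⁻²⁶ kg.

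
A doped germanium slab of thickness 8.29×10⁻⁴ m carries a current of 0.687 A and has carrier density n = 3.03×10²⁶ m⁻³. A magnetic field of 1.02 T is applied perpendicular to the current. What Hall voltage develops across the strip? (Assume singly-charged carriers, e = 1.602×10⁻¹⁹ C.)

V_H ≈ 1.74×10⁻⁵ V

V_H = IB/(n e t).
V_H = (0.687)(1.02)/((3.03×10²⁶)(1.602×10⁻¹⁹)(8.29×10⁻⁴)) ≈ 1.74×10⁻⁵ V.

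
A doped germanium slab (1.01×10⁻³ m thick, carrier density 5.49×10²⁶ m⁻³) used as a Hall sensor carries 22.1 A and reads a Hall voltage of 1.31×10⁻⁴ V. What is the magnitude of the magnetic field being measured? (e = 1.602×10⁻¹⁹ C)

B ≈ 0.527 T

From V_H = IB/(n e t), B = V_H n e t / I.
B = (1.31×10⁻⁴)(5.49×10²⁶)(1.602×10⁻¹⁹)(1.01×10⁻³)/22.1 ≈ 0.527 T.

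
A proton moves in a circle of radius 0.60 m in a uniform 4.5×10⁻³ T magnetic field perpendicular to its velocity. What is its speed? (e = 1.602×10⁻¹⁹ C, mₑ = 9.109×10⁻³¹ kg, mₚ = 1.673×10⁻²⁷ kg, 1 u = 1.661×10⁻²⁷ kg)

From |q|vB = mv²/r, v = |q|Br/m.
v = (1.602×10⁻¹⁹)(4.5×10⁻³)(0.60)/1.673×10⁻²⁷ ≈ 2.6×10⁵ m/s.

v ≈ 2.6×10⁵ m/s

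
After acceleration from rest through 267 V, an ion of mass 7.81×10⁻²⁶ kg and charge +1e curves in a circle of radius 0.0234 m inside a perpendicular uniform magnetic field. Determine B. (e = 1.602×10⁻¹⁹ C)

B ≈ 0.690 T

v = √(2|q|V/m) = √(2·1.602×10⁻¹⁹·267/7.81×10⁻²⁶) ≈ 3.310×10⁴ m/s.
B = mv/(|q|r) = (7.81×10⁻²⁶)(3.310×10⁴)/((1.602×10⁻¹⁹)(0.0234)) ≈ 0.690 T.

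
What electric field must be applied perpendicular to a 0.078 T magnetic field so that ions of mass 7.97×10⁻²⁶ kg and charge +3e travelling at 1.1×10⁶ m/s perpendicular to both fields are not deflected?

For straight-line motion qE = qvB, so E = vB.
E = 1.1×10⁶ × 0.078 = 8.6×10⁴ V/m.

E = 8.6×10⁴ V/m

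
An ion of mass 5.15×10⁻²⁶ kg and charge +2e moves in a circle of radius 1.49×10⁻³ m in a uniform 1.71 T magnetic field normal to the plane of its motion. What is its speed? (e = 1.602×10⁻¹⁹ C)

From |q|vB = mv²/r, v = |q|Br/m.
v = (3.204×10⁻¹⁹)(1.71)(1.49×10⁻³)/5.15×10⁻²⁶ ≈ 1.59×10⁴ m/s.

v ≈ 1.59×10⁴ m/s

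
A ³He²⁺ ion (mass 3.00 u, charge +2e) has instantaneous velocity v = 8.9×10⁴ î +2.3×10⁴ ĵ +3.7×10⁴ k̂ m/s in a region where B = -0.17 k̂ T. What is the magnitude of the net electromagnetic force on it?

|F| ≈ 5.01×10⁻¹⁵ N

v×B = (-3910, 1.51×10⁴, 0) N/C.
F = q v×B = (3.204×10⁻¹⁹ C)·(-3910, 1.51×10⁴, 0) = (-1.25×10⁻¹⁵, 4.85×10⁻¹⁵, 0) N.
|F| = 5.01×10⁻¹⁵ N.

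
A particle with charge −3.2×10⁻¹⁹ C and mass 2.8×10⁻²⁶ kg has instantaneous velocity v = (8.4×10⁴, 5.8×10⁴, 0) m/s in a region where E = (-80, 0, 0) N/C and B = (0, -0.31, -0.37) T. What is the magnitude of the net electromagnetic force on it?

|F| ≈ 1.47×10⁻¹⁴ N

v×B = (-2.15×10⁴, 3.11×10⁴, -2.60×10⁴) N/C.
E + v×B = (-2.15×10⁴, 3.11×10⁴, -2.60×10⁴) N/C.
F = q(E + v×B) = (−3.2×10⁻¹⁹ C)·(-2.15×10⁴, 3.11×10⁴, -2.60×10⁴) = (6.89×10⁻¹⁵, -9.95×10⁻¹⁵, 8.33×10⁻¹⁵) N.
|F| = 1.47×10⁻¹⁴ N.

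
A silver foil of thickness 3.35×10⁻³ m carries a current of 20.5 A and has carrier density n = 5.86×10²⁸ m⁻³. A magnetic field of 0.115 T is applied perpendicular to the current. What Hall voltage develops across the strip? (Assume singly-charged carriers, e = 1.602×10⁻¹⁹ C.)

V_H ≈ 7.50×10⁻⁸ V

V_H = IB/(n e t).
V_H = (20.5)(0.115)/((5.86×10²⁸)(1.602×10⁻¹⁹)(3.35×10⁻³)) ≈ 7.50×10⁻⁸ V.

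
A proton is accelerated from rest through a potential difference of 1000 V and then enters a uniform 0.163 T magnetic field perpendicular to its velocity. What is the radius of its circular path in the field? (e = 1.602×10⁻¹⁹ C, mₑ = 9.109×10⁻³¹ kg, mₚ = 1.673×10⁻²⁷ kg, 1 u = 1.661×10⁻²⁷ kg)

Acceleration: |q|V = ½mv² ⇒ v = √(2|q|V/m) = √(2·1.602×10⁻¹⁹·1000/1.673×10⁻²⁷) ≈ 4.376×10⁵ m/s.
In the field: r = mv/(|q|B) = (1.673×10⁻²⁷)(4.376×10⁵)/((1.602×10⁻¹⁹)(0.163)) ≈ 0.0280 m.

r ≈ 0.0280 m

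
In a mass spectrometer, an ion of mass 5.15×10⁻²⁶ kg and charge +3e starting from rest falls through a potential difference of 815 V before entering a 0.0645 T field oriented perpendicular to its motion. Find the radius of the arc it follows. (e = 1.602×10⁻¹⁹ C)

r ≈ 0.205 m

Acceleration: |q|V = ½mv² ⇒ v = √(2|q|V/m) = √(2·4.806×10⁻¹⁹·815/5.15×10⁻²⁶) ≈ 1.233×10⁵ m/s.
In the field: r = mv/(|q|B) = (5.15×10⁻²⁶)(1.233×10⁵)/((4.806×10⁻¹⁹)(0.0645)) ≈ 0.205 m.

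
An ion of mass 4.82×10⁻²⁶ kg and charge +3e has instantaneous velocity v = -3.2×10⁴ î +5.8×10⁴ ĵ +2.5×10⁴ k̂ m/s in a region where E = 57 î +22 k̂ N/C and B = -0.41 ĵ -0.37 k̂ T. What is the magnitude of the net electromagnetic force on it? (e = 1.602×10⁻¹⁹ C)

|F| ≈ 1.01×10⁻¹⁴ N

v×B = (-1.12×10⁴, -1.18×10⁴, 1.31×10⁴) N/C.
E + v×B = (-1.12×10⁴, -1.18×10⁴, 1.31×10⁴) N/C.
F = q(E + v×B) = (4.806×10⁻¹⁹ C)·(-1.12×10⁴, -1.18×10⁴, 1.31×10⁴) = (-5.36×10⁻¹⁵, -5.69×10⁻¹⁵, 6.32×10⁻¹⁵) N.
|F| = 1.01×10⁻¹⁴ N.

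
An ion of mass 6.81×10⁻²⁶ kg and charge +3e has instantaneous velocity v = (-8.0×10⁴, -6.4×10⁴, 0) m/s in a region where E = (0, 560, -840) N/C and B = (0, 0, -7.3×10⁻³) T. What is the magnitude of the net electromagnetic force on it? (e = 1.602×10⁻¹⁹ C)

|F| ≈ 4.62×10⁻¹⁶ N

v×B = (467, -584, 0) N/C.
E + v×B = (467, -24.0, -840) N/C.
F = q(E + v×B) = (4.806×10⁻¹⁹ C)·(467, -24.0, -840) = (2.25×10⁻¹⁶, -1.15×10⁻¹⁷, -4.04×10⁻¹⁶) N.
|F| = 4.62×10⁻¹⁶ N.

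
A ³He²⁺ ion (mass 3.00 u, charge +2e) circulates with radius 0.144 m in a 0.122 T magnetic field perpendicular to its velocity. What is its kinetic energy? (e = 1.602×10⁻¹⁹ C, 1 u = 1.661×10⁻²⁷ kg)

v = |q|Br/m, then KE = ½mv² = (qBr)²/(2m).
v = (3.204×10⁻¹⁹)(0.122)(0.144)/4.983×10⁻²⁷ ≈ 1.130×10⁶ m/s.
KE = ½(4.983×10⁻²⁷)(1.130×10⁶)² ≈ 3.18×10⁻¹⁵ J = 1.98×10⁴ eV.

KE ≈ 1.98×10⁴ eV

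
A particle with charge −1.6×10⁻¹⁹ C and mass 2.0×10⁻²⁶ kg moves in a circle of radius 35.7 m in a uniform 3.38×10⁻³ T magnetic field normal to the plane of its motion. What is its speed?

v ≈ 9.65×10⁵ m/s

From |q|vB = mv²/r, v = |q|Br/m.
v = (1.6×10⁻¹⁹)(3.38×10⁻³)(35.7)/2.0×10⁻²⁶ ≈ 9.65×10⁵ m/s.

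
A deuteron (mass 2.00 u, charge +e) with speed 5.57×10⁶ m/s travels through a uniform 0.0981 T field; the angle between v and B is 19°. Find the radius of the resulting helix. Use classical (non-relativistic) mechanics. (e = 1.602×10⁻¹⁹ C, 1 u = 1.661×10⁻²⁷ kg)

r ≈ 0.383 m

v⊥ = v sinθ = 5.57×10⁶·sin19° ≈ 1.813×10⁶ m/s.
r = m v⊥/(|q|B) = (3.322×10⁻²⁷)(1.813×10⁶)/((1.602×10⁻¹⁹)(0.0981)) ≈ 0.383 m.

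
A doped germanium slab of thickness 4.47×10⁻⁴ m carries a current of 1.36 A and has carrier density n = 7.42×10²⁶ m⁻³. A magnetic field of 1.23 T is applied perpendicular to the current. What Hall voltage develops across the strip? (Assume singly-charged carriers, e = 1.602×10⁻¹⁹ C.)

V_H = IB/(n e t).
V_H = (1.36)(1.23)/((7.42×10²⁶)(1.602×10⁻¹⁹)(4.47×10⁻⁴)) ≈ 3.15×10⁻⁵ V.

V_H ≈ 3.15×10⁻⁵ V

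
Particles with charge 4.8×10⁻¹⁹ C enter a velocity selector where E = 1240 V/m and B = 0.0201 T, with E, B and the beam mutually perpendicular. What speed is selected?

v = 6.17×10⁴ m/s

Straight-line motion ⇒ electric and magnetic forces cancel, so E = vB.
v = E/B = 1240/0.0201 = 6.17×10⁴ m/s.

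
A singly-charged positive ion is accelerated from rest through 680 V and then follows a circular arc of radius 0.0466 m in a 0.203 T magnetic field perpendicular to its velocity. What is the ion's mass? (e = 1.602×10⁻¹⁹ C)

m ≈ 1.05×10⁻²⁶ kg

Combine |q|V = ½mv² and r = mv/(|q|B): eliminate v to get m = qB²r²/(2V).
m = (1.602×10⁻¹⁹)(0.203)²(0.0466)²/(2·680) ≈ 1.05×10⁻²⁶ kg.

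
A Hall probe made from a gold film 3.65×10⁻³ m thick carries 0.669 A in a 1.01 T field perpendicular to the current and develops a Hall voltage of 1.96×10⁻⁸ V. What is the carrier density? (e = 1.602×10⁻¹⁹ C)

n ≈ 5.90×10²⁸ m⁻³

From V_H = IB/(n e t), n = IB/(V_H e t).
n = (0.669)(1.01)/((1.96×10⁻⁸)(1.602×10⁻¹⁹)(3.65×10⁻³)) ≈ 5.90×10²⁸ m⁻³.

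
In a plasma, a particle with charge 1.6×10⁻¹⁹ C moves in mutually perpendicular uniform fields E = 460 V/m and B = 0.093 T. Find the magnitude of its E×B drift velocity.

v_d ≈ 4900 m/s

In crossed fields the guiding centre drifts at v_d = |E×B|/B² = E/B, independent of charge and mass.
v_d = 460/0.093 = 4900 m/s.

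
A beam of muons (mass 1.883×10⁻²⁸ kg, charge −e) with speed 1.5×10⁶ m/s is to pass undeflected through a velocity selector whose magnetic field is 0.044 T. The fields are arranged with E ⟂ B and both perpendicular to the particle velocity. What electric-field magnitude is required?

E = 6.6×10⁴ V/m

For straight-line motion qE = qvB, so E = vB.
E = 1.5×10⁶ × 0.044 = 6.6×10⁴ V/m.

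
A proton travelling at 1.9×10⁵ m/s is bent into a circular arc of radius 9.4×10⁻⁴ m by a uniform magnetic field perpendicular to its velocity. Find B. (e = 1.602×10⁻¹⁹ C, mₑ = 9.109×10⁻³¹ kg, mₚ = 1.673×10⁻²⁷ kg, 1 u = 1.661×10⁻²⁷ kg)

B ≈ 2.1 T

From |q|vB = mv²/r, B = mv/(|q|r).
B = (1.673×10⁻²⁷)(1.9×10⁵)/((1.602×10⁻¹⁹)(9.4×10⁻⁴)) ≈ 2.1 T.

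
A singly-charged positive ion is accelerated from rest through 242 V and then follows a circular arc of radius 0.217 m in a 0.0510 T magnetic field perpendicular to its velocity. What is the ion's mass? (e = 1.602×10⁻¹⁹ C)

Combine |q|V = ½mv² and r = mv/(|q|B): eliminate v to get m = qB²r²/(2V).
m = (1.602×10⁻¹⁹)(0.0510)²(0.217)²/(2·242) ≈ 4.05×10⁻²⁶ kg.

m ≈ 4.05×10⁻²⁶ kg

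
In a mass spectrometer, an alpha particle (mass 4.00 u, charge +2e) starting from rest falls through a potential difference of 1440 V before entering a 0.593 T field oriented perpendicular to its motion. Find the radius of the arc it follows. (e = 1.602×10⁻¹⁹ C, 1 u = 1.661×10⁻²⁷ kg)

Acceleration: |q|V = ½mv² ⇒ v = √(2|q|V/m) = √(2·3.204×10⁻¹⁹·1440/6.644×10⁻²⁷) ≈ 3.727×10⁵ m/s.
In the field: r = mv/(|q|B) = (6.644×10⁻²⁷)(3.727×10⁵)/((3.204×10⁻¹⁹)(0.593)) ≈ 0.0130 m.

r ≈ 0.0130 m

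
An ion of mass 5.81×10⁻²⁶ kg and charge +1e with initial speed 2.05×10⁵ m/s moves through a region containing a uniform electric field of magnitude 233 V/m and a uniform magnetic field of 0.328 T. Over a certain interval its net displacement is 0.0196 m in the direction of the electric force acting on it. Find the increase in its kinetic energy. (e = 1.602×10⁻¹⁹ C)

ΔKE ≈ 7.32×10⁻¹⁹ J

The magnetic force is always ⟂ v and does no work; only the electric force changes KE.
ΔKE = F_E · d = |q|E d = (1.602×10⁻¹⁹)(233)(0.0196) ≈ 7.32×10⁻¹⁹ J.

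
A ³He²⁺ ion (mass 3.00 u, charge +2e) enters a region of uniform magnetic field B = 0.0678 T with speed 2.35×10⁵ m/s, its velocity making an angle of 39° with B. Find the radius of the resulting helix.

r ≈ 0.0339 m

v⊥ = v sinθ = 2.35×10⁵·sin39° ≈ 1.479×10⁵ m/s.
r = m v⊥/(|q|B) = (4.983×10⁻²⁷)(1.479×10⁵)/((3.204×10⁻¹⁹)(0.0678)) ≈ 0.0339 m.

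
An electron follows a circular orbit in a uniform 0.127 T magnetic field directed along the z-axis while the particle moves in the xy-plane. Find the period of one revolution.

T ≈ 2.81×10⁻¹⁰ s

The cyclotron period depends only on m, q, B: T = 2πm/(|q|B).
T = 2π(9.109×10⁻³¹)/((1.602×10⁻¹⁹)(0.127)) ≈ 2.81×10⁻¹⁰ s.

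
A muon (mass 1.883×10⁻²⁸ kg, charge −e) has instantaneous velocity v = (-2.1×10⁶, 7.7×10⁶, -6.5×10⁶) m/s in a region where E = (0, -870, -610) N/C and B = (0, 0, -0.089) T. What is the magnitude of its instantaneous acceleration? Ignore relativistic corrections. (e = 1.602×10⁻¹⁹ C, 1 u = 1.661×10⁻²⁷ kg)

v×B = (-6.85×10⁵, -1.87×10⁵, 0) N/C.
E + v×B = (-6.85×10⁵, -1.88×10⁵, -610) N/C.
F = q(E + v×B) = (−1.602×10⁻¹⁹ C)·(-6.85×10⁵, -1.88×10⁵, -610) = (1.10×10⁻¹³, 3.01×10⁻¹⁴, 9.77×10⁻¹⁷) N.
|a| = |F|/m = 1.138×10⁻¹³/1.883×10⁻²⁸ ≈ 6.05×10¹⁴ m/s².

|a| ≈ 6.05×10¹⁴ m/s²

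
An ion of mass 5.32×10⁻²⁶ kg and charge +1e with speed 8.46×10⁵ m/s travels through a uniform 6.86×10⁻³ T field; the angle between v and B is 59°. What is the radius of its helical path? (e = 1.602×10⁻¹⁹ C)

r ≈ 35.1 m

v⊥ = v sinθ = 8.46×10⁵·sin59° ≈ 7.252×10⁵ m/s.
r = m v⊥/(|q|B) = (5.32×10⁻²⁶)(7.252×10⁵)/((1.602×10⁻¹⁹)(6.86×10⁻³)) ≈ 35.1 m.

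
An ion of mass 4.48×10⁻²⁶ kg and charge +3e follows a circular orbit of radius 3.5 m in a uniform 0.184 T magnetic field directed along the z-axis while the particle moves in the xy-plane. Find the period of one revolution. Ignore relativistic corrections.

T ≈ 3.18×10⁻⁶ s

The cyclotron period depends only on m, q, B: T = 2πm/(|q|B).
T = 2π(4.48×10⁻²⁶)/((4.806×10⁻¹⁹)(0.184)) ≈ 3.18×10⁻⁶ s.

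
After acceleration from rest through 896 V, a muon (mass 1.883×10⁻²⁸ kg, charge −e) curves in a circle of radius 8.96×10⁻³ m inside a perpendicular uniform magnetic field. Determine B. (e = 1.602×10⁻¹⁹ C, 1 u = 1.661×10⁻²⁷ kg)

v = √(2|q|V/m) = √(2·1.602×10⁻¹⁹·896/1.883×10⁻²⁸) ≈ 1.235×10⁶ m/s.
B = mv/(|q|r) = (1.883×10⁻²⁸)(1.235×10⁶)/((1.602×10⁻¹⁹)(8.96×10⁻³)) ≈ 0.162 T.

B ≈ 0.162 T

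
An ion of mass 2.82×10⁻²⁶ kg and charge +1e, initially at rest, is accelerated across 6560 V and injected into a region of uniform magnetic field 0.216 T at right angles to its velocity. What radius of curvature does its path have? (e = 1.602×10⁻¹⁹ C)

Acceleration: |q|V = ½mv² ⇒ v = √(2|q|V/m) = √(2·1.602×10⁻¹⁹·6560/2.82×10⁻²⁶) ≈ 2.730×10⁵ m/s.
In the field: r = mv/(|q|B) = (2.82×10⁻²⁶)(2.730×10⁵)/((1.602×10⁻¹⁹)(0.216)) ≈ 0.222 m.

r ≈ 0.222 m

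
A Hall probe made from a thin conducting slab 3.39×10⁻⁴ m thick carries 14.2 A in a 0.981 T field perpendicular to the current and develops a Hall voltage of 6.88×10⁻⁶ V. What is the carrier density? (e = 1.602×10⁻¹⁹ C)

From V_H = IB/(n e t), n = IB/(V_H e t).
n = (14.2)(0.981)/((6.88×10⁻⁶)(1.602×10⁻¹⁹)(3.39×10⁻⁴)) ≈ 3.73×10²⁸ m⁻³.

n ≈ 3.73×10²⁸ m⁻³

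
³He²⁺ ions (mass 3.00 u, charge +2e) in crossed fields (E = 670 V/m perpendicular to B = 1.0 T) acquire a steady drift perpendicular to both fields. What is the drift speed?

The E×B drift speed is v_d = E/B.
v_d = 670/1.0 = 670 m/s.

v_d ≈ 670 m/s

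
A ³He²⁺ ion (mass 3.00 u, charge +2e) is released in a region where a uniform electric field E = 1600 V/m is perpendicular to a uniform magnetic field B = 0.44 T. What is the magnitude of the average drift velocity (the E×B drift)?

The E×B drift speed is v_d = E/B.
v_d = 1600/0.44 = 3600 m/s.

v_d ≈ 3600 m/s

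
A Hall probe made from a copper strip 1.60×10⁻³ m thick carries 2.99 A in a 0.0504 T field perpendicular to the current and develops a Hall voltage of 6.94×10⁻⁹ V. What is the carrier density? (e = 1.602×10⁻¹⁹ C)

n ≈ 8.47×10²⁸ m⁻³

From V_H = IB/(n e t), n = IB/(V_H e t).
n = (2.99)(0.0504)/((6.94×10⁻⁹)(1.602×10⁻¹⁹)(1.60×10⁻³)) ≈ 8.47×10²⁸ m⁻³.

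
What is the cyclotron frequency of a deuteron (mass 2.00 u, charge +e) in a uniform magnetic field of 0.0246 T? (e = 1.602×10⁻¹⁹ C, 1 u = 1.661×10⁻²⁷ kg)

f = |q|B/(2πm).
f = (1.602×10⁻¹⁹)(0.0246)/(2π·3.322×10⁻²⁷) ≈ 1.89×10⁵ Hz.

f ≈ 1.89×10⁵ Hz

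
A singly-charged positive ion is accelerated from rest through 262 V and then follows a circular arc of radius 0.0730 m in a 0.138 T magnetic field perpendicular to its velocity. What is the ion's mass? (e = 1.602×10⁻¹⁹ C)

m ≈ 3.10×10⁻²⁶ kg

Combine |q|V = ½mv² and r = mv/(|q|B): eliminate v to get m = qB²r²/(2V).
m = (1.602×10⁻¹⁹)(0.138)²(0.0730)²/(2·262) ≈ 3.10×10⁻²⁶ kg.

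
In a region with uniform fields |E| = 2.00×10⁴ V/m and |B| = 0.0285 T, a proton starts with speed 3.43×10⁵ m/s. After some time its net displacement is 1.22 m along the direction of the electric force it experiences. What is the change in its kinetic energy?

The magnetic force is always ⟂ v and does no work; only the electric force changes KE.
ΔKE = F_E · d = |q|E d = (1.602×10⁻¹⁹)(2.00×10⁴)(1.22) ≈ 3.91×10⁻¹⁵ J.

ΔKE ≈ 3.91×10⁻¹⁵ J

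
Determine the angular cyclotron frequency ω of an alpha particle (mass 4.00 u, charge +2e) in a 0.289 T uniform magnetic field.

ω ≈ 1.39×10⁷ rad/s

ω = |q|B/m.
ω = (3.204×10⁻¹⁹)(0.289)/6.644×10⁻²⁷ ≈ 1.39×10⁷ rad/s.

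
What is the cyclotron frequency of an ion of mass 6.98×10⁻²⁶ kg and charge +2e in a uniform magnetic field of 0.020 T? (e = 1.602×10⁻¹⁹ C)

f ≈ 1.5×10⁴ Hz

f = |q|B/(2πm).
f = (3.204×10⁻¹⁹)(0.020)/(2π·6.98×10⁻²⁶) ≈ 1.5×10⁴ Hz.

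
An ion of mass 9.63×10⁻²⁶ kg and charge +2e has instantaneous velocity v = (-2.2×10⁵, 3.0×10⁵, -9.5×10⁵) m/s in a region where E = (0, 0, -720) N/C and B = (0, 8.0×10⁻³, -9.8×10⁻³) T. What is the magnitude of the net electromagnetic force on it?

|F| ≈ 1.83×10⁻¹⁵ N

v×B = (4660, -2160, -1760) N/C.
E + v×B = (4660, -2160, -2480) N/C.
F = q(E + v×B) = (3.204×10⁻¹⁹ C)·(4660, -2160, -2480) = (1.49×10⁻¹⁵, -6.91×10⁻¹⁶, -7.95×10⁻¹⁶) N.
|F| = 1.83×10⁻¹⁵ N.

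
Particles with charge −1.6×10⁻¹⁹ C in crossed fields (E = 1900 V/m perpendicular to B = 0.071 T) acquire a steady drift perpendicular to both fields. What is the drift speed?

v_d ≈ 2.7×10⁴ m/s

The E×B drift speed is v_d = E/B.
v_d = 1900/0.071 = 2.7×10⁴ m/s.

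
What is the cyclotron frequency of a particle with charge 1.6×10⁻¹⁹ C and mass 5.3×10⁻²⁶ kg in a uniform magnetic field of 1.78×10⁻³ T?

f ≈ 855 Hz

f = |q|B/(2πm).
f = (1.6×10⁻¹⁹)(1.78×10⁻³)/(2π·5.3×10⁻²⁶) ≈ 855 Hz.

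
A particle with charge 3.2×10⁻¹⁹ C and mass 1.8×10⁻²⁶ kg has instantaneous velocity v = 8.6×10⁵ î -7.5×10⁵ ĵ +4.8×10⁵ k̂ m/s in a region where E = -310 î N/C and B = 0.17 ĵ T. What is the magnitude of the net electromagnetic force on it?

|F| ≈ 5.36×10⁻¹⁴ N

v×B = (-8.16×10⁴, 0, 1.46×10⁵) N/C.
E + v×B = (-8.19×10⁴, 0, 1.46×10⁵) N/C.
F = q(E + v×B) = (3.2×10⁻¹⁹ C)·(-8.19×10⁴, 0, 1.46×10⁵) = (-2.62×10⁻¹⁴, 0, 4.68×10⁻¹⁴) N.
|F| = 5.36×10⁻¹⁴ N.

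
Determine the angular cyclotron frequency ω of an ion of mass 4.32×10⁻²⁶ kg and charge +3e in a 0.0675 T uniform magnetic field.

ω = |q|B/m.
ω = (4.806×10⁻¹⁹)(0.0675)/4.32×10⁻²⁶ ≈ 7.51×10⁵ rad/s.

ω ≈ 7.51×10⁵ rad/s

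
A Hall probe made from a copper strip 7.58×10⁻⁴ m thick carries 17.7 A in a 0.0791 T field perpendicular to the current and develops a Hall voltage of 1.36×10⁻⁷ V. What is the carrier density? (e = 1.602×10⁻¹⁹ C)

n ≈ 8.48×10²⁸ m⁻³

From V_H = IB/(n e t), n = IB/(V_H e t).
n = (17.7)(0.0791)/((1.36×10⁻⁷)(1.602×10⁻¹⁹)(7.58×10⁻⁴)) ≈ 8.48×10²⁸ m⁻³.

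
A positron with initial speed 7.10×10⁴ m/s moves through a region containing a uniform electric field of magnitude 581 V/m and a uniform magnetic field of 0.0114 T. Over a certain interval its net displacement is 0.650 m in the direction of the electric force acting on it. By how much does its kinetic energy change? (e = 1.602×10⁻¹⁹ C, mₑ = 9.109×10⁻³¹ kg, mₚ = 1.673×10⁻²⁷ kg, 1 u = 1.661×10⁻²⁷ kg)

The magnetic force is always ⟂ v and does no work; only the electric force changes KE.
ΔKE = F_E · d = |q|E d = (1.602×10⁻¹⁹)(581)(0.650) ≈ 6.05×10⁻¹⁷ J.

ΔKE ≈ 6.05×10⁻¹⁷ J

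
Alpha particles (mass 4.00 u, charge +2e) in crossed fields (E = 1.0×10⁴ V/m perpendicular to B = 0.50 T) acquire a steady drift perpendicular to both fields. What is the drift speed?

The E×B drift speed is v_d = E/B.
v_d = 1.0×10⁴/0.50 = 2.0×10⁴ m/s.

v_d ≈ 2.0×10⁴ m/s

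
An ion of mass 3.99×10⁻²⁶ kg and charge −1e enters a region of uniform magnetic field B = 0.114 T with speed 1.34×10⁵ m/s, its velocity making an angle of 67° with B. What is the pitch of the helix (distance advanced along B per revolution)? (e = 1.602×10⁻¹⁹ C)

p ≈ 0.719 m

v∥ = v cosθ = 1.34×10⁵·cos67° ≈ 5.236×10⁴ m/s.
T = 2πm/(|q|B) = 2π(3.99×10⁻²⁶)/((1.602×10⁻¹⁹)(0.114)) ≈ 1.373×10⁻⁵ s.
pitch = v∥ T = (5.236×10⁴)(1.373×10⁻⁵) ≈ 0.719 m.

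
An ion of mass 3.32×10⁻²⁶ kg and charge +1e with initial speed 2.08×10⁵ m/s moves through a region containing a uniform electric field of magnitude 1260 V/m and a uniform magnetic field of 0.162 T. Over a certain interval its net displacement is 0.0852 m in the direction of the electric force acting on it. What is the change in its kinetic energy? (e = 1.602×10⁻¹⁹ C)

The magnetic force is always ⟂ v and does no work; only the electric force changes KE.
ΔKE = F_E · d = |q|E d = (1.602×10⁻¹⁹)(1260)(0.0852) ≈ 1.72×10⁻¹⁷ J.

ΔKE ≈ 1.72×10⁻¹⁷ J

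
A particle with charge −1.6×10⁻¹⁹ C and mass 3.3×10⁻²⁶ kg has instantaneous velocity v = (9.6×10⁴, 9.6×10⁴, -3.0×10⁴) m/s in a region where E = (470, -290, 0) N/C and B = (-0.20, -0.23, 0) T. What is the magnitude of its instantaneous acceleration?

|a| ≈ 4.40×10¹⁰ m/s²

v×B = (-6900, 6000, -2880) N/C.
E + v×B = (-6430, 5710, -2880) N/C.
F = q(E + v×B) = (−1.6×10⁻¹⁹ C)·(-6430, 5710, -2880) = (1.03×10⁻¹⁵, -9.14×10⁻¹⁶, 4.61×10⁻¹⁶) N.
|a| = |F|/m = 1.451×10⁻¹⁵/3.3×10⁻²⁶ ≈ 4.40×10¹⁰ m/s².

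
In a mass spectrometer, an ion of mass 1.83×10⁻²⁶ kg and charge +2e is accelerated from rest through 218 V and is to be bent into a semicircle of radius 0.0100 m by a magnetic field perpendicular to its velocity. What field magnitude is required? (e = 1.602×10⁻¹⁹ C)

v = √(2|q|V/m) = √(2·3.204×10⁻¹⁹·218/1.83×10⁻²⁶) ≈ 8.737×10⁴ m/s.
B = mv/(|q|r) = (1.83×10⁻²⁶)(8.737×10⁴)/((3.204×10⁻¹⁹)(0.0100)) ≈ 0.499 T.

B ≈ 0.499 T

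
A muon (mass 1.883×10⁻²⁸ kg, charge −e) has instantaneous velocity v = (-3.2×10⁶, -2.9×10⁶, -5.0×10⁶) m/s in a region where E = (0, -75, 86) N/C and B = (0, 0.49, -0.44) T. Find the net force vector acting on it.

v×B = (3.73×10⁶, -1.41×10⁶, -1.57×10⁶) N/C.
E + v×B = (3.73×10⁶, -1.41×10⁶, -1.57×10⁶) N/C.
F = q(E + v×B) = (−1.602×10⁻¹⁹ C)·(3.73×10⁶, -1.41×10⁶, -1.57×10⁶) = (-5.97×10⁻¹³, 2.26×10⁻¹³, 2.51×10⁻¹³) N.

F ≈ (-5.97×10⁻¹³, 2.26×10⁻¹³, 2.51×10⁻¹³) N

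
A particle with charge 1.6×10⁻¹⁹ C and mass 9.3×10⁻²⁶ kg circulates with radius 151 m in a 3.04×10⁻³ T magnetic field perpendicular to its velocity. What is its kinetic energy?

v = |q|Br/m, then KE = ½mv² = (qBr)²/(2m).
v = (1.6×10⁻¹⁹)(3.04×10⁻³)(151)/9.3×10⁻²⁶ ≈ 7.897×10⁵ m/s.
KE = ½(9.3×10⁻²⁶)(7.897×10⁵)² ≈ 2.90×10⁻¹⁴ J.

KE ≈ 2.90×10⁻¹⁴ J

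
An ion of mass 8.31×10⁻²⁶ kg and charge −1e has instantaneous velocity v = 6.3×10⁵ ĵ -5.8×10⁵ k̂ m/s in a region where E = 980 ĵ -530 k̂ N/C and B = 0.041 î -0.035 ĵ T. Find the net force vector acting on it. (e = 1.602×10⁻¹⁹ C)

F ≈ (3.25×10⁻¹⁵, 3.65×10⁻¹⁵, 4.22×10⁻¹⁵) N

v×B = (-2.03×10⁴, -2.38×10⁴, -2.58×10⁴) N/C.
E + v×B = (-2.03×10⁴, -2.28×10⁴, -2.64×10⁴) N/C.
F = q(E + v×B) = (−1.602×10⁻¹⁹ C)·(-2.03×10⁴, -2.28×10⁴, -2.64×10⁴) = (3.25×10⁻¹⁵, 3.65×10⁻¹⁵, 4.22×10⁻¹⁵) N.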